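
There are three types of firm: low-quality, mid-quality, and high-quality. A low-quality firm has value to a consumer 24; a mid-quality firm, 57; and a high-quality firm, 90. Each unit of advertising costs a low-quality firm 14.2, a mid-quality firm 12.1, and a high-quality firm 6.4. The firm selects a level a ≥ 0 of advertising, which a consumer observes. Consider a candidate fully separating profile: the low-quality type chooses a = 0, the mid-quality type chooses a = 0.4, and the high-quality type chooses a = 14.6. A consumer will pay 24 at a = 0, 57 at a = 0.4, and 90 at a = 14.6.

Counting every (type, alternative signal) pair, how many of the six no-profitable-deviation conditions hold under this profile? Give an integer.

High-quality (own payoff 90 − 6.4×14.6 = -3.44): to a=0 gives 24 → profitable ✗; to a=0.4 gives 57 − 6.4×0.4 = 54.44 → profitable ✗.
Mid-quality (own payoff 57 − 12.1×0.4 = 52.16): to a=0 gives 24 → no gain ✓; to a=14.6 gives 90 − 12.1×14.6 = -86.66 → no gain ✓.
Low-quality (own payoff 24): to a=0.4 gives 57 − 14.2×0.4 = 51.32 → profitable ✗; to a=14.6 gives 90 − 14.2×14.6 = -117.32 → no gain ✓.
3 of the 6 constraints hold; not an equilibrium.

3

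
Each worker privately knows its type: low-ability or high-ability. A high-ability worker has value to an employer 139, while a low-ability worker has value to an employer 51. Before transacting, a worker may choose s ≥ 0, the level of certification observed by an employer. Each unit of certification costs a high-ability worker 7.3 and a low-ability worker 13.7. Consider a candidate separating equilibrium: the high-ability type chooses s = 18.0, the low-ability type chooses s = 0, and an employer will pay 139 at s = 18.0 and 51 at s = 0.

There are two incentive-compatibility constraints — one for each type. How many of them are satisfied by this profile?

High-ability type: signal → 139 − 7.3 × 18.0 = 7.6; deviate to 0 → 51. IC fails (7.6 < 51).
Low-ability type: stay at 0 → 51; mimic → 139 − 13.7 × 18.0 = -107.6. IC holds (51 ≥ -107.6).
1 of 2 constraints hold, so this profile is not an equilibrium.

1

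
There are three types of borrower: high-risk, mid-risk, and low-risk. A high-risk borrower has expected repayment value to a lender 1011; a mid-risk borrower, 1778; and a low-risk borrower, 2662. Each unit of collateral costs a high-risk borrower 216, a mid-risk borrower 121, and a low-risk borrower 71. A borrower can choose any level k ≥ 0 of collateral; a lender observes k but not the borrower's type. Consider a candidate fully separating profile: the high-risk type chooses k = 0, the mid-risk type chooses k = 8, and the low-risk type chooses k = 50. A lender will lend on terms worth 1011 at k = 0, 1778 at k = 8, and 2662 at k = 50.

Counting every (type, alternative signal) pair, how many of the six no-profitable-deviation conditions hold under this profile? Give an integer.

3

Low-risk (own payoff 2662 − 71×50 = -888): to k=0 gives 1011 → profitable ✗; to k=8 gives 1778 − 71×8 = 1210 → profitable ✗.
Mid-risk (own payoff 1778 − 121×8 = 810): to k=0 gives 1011 → profitable ✗; to k=50 gives 2662 − 121×50 = -3388 → no gain ✓.
High-risk (own payoff 1011): to k=8 gives 1778 − 216×8 = 50 → no gain ✓; to k=50 gives 2662 − 216×50 = -8138 → no gain ✓.
3 of the 6 constraints hold; not an equilibrium.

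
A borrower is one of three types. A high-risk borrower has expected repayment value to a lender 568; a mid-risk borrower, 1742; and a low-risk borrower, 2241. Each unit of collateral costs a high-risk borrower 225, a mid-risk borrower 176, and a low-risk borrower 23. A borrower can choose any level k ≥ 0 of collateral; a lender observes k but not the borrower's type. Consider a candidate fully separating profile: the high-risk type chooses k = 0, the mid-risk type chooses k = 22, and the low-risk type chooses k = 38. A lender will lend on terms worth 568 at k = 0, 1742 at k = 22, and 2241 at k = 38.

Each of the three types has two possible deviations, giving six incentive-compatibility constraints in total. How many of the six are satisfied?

Mid-risk (own payoff 1742 − 176×22 = -2130): to k=0 gives 568 → profitable ✗; to k=38 gives 2241 − 176×38 = -4447 → no gain ✓.
High-risk (own payoff 568): to k=22 gives 1742 − 225×22 = -3208 → no gain ✓; to k=38 gives 2241 − 225×38 = -6309 → no gain ✓.
Low-risk (own payoff 2241 − 23×38 = 1367): to k=0 gives 568 → no gain ✓; to k=22 gives 1742 − 23×22 = 1236 → no gain ✓.
5 of the 6 constraints hold; not an equilibrium.

5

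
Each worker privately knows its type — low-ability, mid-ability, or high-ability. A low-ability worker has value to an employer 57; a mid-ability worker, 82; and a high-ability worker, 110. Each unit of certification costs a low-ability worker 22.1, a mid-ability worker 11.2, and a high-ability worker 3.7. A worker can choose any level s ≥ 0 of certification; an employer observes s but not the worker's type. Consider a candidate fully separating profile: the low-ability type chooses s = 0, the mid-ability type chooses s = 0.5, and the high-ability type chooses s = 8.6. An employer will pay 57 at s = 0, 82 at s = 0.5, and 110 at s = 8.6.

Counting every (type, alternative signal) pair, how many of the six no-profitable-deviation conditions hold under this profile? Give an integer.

Mid-ability (own payoff 82 − 11.2×0.5 = 76.4): to s=0 gives 57 → no gain ✓; to s=8.6 gives 110 − 11.2×8.6 = 13.68 → no gain ✓.
High-ability (own payoff 110 − 3.7×8.6 = 78.18): to s=0 gives 57 → no gain ✓; to s=0.5 gives 82 − 3.7×0.5 = 80.15 → profitable ✗.
Low-ability (own payoff 57): to s=0.5 gives 82 − 22.1×0.5 = 70.95 → profitable ✗; to s=8.6 gives 110 − 22.1×8.6 = -80.06 → no gain ✓.
4 of the 6 constraints hold; not an equilibrium.

4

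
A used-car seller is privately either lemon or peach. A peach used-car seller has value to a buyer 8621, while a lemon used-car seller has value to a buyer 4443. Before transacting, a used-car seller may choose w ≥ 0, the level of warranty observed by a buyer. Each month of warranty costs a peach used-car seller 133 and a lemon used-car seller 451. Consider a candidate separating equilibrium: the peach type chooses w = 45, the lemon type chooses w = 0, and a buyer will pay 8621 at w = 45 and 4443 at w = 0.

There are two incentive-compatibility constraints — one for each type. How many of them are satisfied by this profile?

1

Peach type: signal → 8621 − 133 × 45 = 2636; deviate to 0 → 4443. IC fails (2636 < 4443).
Lemon type: stay at 0 → 4443; mimic → 8621 − 451 × 45 = -11674. IC holds (4443 ≥ -11674).
1 of 2 constraints hold, so this profile is not an equilibrium.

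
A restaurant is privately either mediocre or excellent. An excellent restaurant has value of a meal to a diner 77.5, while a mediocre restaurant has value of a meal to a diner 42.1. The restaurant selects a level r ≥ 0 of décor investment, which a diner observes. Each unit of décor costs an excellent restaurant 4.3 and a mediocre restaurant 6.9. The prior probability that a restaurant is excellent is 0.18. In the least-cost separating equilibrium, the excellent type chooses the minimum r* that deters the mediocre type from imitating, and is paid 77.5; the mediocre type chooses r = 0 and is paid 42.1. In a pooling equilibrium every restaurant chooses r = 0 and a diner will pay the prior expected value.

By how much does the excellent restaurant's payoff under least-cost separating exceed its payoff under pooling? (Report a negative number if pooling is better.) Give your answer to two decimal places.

6.97

Least-cost separating signal: r* solves 42.1 = 77.5 − 6.9·r*, so r* = (77.5 − 42.1)/6.9 ≈ 5.1304.
Excellent type's separating payoff: 77.5 − 4.3 × r* = 77.5 − 4.3 × (77.5 − 42.1)/6.9 = 77.5 − 152.22/6.9 ≈ 55.4391.
Pooling payoff: 0.18 × 77.5 + 0.82 × 42.1 = 48.472.
Difference: 55.4391 − 48.472 = 6.9671, i.e. 6.97 to two decimal places.
The excellent type prefers to separate.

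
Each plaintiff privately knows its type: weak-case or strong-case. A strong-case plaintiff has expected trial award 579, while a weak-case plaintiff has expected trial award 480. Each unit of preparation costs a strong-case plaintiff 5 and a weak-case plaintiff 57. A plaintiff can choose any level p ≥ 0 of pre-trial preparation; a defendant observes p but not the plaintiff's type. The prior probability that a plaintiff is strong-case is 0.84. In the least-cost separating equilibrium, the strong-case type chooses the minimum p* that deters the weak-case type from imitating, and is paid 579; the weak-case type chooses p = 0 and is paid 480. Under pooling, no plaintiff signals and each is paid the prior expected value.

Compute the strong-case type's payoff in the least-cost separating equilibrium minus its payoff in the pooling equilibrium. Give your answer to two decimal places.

Least-cost separating signal: p* solves 480 = 579 − 57·p*, so p* = (579 − 480)/57 ≈ 1.7368.
Strong-case type's separating payoff: 579 − 5 × p* = 579 − 5 × (579 − 480)/57 = 579 − 495/57 ≈ 570.3158.
Pooling payoff: 0.84 × 579 + 0.16 × 480 = 563.16.
Difference: 570.3158 − 563.16 = 7.1558, i.e. 7.16 to two decimal places.
The strong-case type prefers to separate.

7.16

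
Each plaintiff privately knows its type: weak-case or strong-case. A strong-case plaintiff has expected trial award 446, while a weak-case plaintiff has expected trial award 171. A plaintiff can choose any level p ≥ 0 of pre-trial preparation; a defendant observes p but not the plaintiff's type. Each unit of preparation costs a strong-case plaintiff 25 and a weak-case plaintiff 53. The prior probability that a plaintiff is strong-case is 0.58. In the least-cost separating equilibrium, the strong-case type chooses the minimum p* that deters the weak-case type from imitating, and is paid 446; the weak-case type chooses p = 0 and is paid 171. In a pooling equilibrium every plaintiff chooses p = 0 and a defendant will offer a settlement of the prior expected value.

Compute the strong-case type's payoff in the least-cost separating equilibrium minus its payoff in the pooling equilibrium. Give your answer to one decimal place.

Least-cost separating signal: p* solves 171 = 446 − 53·p*, so p* = (446 − 171)/53 ≈ 5.1887.
Strong-case type's separating payoff: 446 − 25 × p* = 446 − 25 × (446 − 171)/53 = 446 − 6875/53 ≈ 316.283.
Pooling payoff: 0.58 × 446 + 0.42 × 171 = 330.5.
Difference: 316.283 − 330.5 = -14.217, i.e. -14.2 to one decimal place.
The strong-case type would prefer the pooling outcome.

-14.2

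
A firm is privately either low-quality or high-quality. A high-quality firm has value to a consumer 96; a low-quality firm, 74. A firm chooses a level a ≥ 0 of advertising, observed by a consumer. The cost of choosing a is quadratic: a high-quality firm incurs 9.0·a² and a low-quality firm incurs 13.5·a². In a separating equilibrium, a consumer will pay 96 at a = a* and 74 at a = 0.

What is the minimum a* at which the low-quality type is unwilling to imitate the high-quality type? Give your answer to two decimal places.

1.28

The low-quality type at a = 0 receives 74; imitating at a* yields 96 − 13.5·a*².
Indifference: 74 = 96 − 13.5·a*², so a*² = (96 − 74) / 13.5 ≈ 1.6296.
a* = √1.6296 ≈ 1.28.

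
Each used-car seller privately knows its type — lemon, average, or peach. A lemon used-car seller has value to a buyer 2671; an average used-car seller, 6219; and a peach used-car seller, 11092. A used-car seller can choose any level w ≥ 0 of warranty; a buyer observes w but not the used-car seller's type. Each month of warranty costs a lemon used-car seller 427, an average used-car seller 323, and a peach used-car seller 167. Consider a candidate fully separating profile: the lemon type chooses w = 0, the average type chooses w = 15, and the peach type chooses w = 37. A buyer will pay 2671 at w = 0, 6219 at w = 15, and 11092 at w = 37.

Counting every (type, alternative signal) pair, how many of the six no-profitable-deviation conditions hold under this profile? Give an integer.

5

Peach (own payoff 11092 − 167×37 = 4913): to w=0 gives 2671 → no gain ✓; to w=15 gives 6219 − 167×15 = 3714 → no gain ✓.
Average (own payoff 6219 − 323×15 = 1374): to w=0 gives 2671 → profitable ✗; to w=37 gives 11092 − 323×37 = -859 → no gain ✓.
Lemon (own payoff 2671): to w=15 gives 6219 − 427×15 = -186 → no gain ✓; to w=37 gives 11092 − 427×37 = -4707 → no gain ✓.
5 of the 6 constraints hold; not an equilibrium.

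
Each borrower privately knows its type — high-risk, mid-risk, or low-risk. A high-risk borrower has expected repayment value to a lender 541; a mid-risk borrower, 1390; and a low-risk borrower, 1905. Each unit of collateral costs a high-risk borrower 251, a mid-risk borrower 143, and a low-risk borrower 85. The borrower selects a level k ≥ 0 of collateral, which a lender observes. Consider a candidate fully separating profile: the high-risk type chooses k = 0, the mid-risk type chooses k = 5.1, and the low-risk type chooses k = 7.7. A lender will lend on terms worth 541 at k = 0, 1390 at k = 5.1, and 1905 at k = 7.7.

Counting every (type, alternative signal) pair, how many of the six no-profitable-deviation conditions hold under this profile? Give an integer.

5

High-risk (own payoff 541): to k=5.1 gives 1390 − 251×5.1 = 109.9 → no gain ✓; to k=7.7 gives 1905 − 251×7.7 = -27.7 → no gain ✓.
Mid-risk (own payoff 1390 − 143×5.1 = 660.7): to k=0 gives 541 → no gain ✓; to k=7.7 gives 1905 − 143×7.7 = 803.9 → profitable ✗.
Low-risk (own payoff 1905 − 85×7.7 = 1250.5): to k=0 gives 541 → no gain ✓; to k=5.1 gives 1390 − 85×5.1 = 956.5 → no gain ✓.
5 of the 6 constraints hold; not an equilibrium.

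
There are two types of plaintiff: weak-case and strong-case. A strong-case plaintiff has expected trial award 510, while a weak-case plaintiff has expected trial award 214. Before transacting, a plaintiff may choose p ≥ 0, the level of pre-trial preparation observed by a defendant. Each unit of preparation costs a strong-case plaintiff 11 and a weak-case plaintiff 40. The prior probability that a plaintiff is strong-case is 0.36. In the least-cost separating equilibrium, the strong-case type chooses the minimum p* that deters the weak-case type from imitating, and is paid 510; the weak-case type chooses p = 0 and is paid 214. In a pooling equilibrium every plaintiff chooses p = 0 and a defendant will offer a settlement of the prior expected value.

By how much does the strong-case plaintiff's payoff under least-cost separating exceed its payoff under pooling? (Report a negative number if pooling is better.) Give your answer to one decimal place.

Least-cost separating signal: p* solves 214 = 510 − 40·p*, so p* = (510 − 214)/40 = 7.4.
Strong-case type's separating payoff: 510 − 11 × p* = 510 − 11 × (510 − 214)/40 = 510 − 3256/40 = 428.6.
Pooling payoff: 0.36 × 510 + 0.64 × 214 = 320.56.
Difference: 428.6 − 320.56 = 108.04, i.e. 108.0 to one decimal place.
The strong-case type prefers to separate.

108.0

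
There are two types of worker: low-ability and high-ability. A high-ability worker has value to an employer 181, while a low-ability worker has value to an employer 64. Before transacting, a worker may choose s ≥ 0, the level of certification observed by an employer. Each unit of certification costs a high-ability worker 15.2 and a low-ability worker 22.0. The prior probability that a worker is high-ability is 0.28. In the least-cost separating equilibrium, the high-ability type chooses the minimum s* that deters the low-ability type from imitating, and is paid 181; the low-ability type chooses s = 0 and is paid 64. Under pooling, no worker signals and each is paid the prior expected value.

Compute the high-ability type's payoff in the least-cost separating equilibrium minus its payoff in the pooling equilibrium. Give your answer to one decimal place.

Least-cost separating signal: s* solves 64 = 181 − 22.0·s*, so s* = (181 − 64)/22.0 ≈ 5.3182.
High-ability type's separating payoff: 181 − 15.2 × s* = 181 − 15.2 × (181 − 64)/22.0 = 181 − 1778.4/22.0 ≈ 100.164.
Pooling payoff: 0.28 × 181 + 0.72 × 64 = 96.76.
Difference: 100.164 − 96.76 = 3.404, i.e. 3.4 to one decimal place.
The high-ability type prefers to separate.

3.4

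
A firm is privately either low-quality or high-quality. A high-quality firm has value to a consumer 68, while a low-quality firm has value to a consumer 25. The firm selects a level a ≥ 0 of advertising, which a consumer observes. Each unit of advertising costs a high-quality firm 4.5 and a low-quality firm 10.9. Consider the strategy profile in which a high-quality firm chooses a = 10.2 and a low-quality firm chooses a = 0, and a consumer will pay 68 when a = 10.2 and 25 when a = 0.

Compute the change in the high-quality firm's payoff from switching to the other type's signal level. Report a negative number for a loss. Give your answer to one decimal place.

Playing a = 10.2 the high-quality firm receives 68 − 4.5 × 10.2 = 22.1.
Deviating to a = 0 yields 25 instead.
Gain from deviating: 25 − 22.1 = 2.9.
The gain is positive, so the high-quality type's incentive-compatibility constraint is violated — this profile is not a separating equilibrium.

2.9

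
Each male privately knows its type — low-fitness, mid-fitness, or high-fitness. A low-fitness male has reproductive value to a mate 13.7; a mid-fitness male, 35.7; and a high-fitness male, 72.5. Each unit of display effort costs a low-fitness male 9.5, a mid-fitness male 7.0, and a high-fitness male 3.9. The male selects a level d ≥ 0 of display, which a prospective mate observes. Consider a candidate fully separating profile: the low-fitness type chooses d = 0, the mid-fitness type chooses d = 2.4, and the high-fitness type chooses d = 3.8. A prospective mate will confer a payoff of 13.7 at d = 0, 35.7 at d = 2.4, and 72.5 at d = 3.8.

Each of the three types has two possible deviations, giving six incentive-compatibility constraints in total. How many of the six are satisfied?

Mid-fitness (own payoff 35.7 − 7.0×2.4 = 18.9): to d=0 gives 13.7 → no gain ✓; to d=3.8 gives 72.5 − 7.0×3.8 = 45.9 → profitable ✗.
High-fitness (own payoff 72.5 − 3.9×3.8 = 57.68): to d=0 gives 13.7 → no gain ✓; to d=2.4 gives 35.7 − 3.9×2.4 = 26.34 → no gain ✓.
Low-fitness (own payoff 13.7): to d=2.4 gives 35.7 − 9.5×2.4 = 12.9 → no gain ✓; to d=3.8 gives 72.5 − 9.5×3.8 = 36.4 → profitable ✗.
4 of the 6 constraints hold; not an equilibrium.

4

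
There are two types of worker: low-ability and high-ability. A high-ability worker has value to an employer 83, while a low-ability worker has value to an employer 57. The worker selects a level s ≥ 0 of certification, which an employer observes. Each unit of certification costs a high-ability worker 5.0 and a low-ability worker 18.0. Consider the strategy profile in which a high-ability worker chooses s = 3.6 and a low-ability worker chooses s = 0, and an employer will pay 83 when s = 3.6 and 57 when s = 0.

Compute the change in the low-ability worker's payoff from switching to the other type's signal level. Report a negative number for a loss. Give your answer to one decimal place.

Playing s = 0 the low-ability worker receives 57.
Deviating to s = 3.6 brings payment 83 at cost 18.0 × 3.6 = 64.8, netting 18.2.
Gain from deviating: 18.2 − 57 = -38.8.
The gain is negative, so the low-ability type's incentive-compatibility constraint is satisfied.

-38.8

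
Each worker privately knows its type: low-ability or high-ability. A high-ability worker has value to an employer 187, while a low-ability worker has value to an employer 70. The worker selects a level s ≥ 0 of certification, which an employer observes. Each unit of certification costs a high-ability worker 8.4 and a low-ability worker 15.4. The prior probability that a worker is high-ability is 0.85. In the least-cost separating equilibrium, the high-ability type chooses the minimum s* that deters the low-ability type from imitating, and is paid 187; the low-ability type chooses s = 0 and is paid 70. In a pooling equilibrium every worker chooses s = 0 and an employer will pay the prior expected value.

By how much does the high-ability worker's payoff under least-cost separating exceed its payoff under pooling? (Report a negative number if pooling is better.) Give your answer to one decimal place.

Least-cost separating signal: s* solves 70 = 187 − 15.4·s*, so s* = (187 − 70)/15.4 ≈ 7.5974.
High-ability type's separating payoff: 187 − 8.4 × s* = 187 − 8.4 × (187 − 70)/15.4 = 187 − 982.8/15.4 ≈ 123.182.
Pooling payoff: 0.85 × 187 + 0.15 × 70 = 169.45.
Difference: 123.182 − 169.45 = -46.268, i.e. -46.3 to one decimal place.
The high-ability type would prefer the pooling outcome.

-46.3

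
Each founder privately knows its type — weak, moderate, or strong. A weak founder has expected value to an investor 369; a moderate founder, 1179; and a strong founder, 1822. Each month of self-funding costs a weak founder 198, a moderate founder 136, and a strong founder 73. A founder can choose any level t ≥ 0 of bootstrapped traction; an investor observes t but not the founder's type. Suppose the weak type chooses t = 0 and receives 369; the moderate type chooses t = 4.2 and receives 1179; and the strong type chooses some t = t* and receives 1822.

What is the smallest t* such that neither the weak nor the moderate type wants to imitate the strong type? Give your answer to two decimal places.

8.93

Weak type (on-path payoff 369) won't mimic when 369 ≥ 1822 − 198·t*, i.e. t* ≥ 7.34.
Moderate type (on-path payoff 1179 − 136×4.2 = 607.8) won't mimic when 607.8 ≥ 1822 − 136·t*, i.e. t* ≥ 8.93.
Both must hold, so t* = max(7.34, 8.93) = 8.93. The moderate type's constraint binds.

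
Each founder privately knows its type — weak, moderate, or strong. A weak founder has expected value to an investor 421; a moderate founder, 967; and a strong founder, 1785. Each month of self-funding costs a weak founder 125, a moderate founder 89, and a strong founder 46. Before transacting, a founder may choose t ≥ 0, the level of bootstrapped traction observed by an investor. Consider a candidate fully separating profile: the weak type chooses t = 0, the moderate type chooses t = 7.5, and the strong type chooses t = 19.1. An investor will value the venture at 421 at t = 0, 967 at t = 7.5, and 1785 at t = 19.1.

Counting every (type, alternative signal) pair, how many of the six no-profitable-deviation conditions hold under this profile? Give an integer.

5

Strong (own payoff 1785 − 46×19.1 = 906.4): to t=0 gives 421 → no gain ✓; to t=7.5 gives 967 − 46×7.5 = 622 → no gain ✓.
Weak (own payoff 421): to t=7.5 gives 967 − 125×7.5 = 29.5 → no gain ✓; to t=19.1 gives 1785 − 125×19.1 = -602.5 → no gain ✓.
Moderate (own payoff 967 − 89×7.5 = 299.5): to t=0 gives 421 → profitable ✗; to t=19.1 gives 1785 − 89×19.1 = 85.1 → no gain ✓.
5 of the 6 constraints hold; not an equilibrium.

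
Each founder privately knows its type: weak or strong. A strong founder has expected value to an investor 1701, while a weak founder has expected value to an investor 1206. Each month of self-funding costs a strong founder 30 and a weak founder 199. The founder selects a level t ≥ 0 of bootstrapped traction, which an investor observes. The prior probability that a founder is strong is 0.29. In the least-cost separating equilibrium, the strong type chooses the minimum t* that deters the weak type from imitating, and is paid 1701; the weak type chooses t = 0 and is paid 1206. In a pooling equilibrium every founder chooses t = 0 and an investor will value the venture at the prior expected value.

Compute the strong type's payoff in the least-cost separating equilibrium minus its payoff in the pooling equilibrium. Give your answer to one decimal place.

276.8

Least-cost separating signal: t* solves 1206 = 1701 − 199·t*, so t* = (1701 − 1206)/199 ≈ 2.4874.
Strong type's separating payoff: 1701 − 30 × t* = 1701 − 30 × (1701 − 1206)/199 = 1701 − 14850/199 ≈ 1626.377.
Pooling payoff: 0.29 × 1701 + 0.71 × 1206 = 1349.55.
Difference: 1626.377 − 1349.55 = 276.827, i.e. 276.8 to one decimal place.
The strong type prefers to separate.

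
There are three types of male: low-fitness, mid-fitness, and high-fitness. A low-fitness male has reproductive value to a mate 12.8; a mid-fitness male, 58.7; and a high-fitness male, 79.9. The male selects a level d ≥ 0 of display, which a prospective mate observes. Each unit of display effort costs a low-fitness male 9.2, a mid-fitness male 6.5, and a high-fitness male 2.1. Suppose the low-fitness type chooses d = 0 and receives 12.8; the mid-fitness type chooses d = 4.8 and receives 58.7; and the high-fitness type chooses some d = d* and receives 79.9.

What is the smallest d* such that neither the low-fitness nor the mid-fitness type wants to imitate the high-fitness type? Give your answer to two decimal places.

8.06

Low-fitness type (on-path payoff 12.8) won't mimic when 12.8 ≥ 79.9 − 9.2·d*, i.e. d* ≥ 7.29.
Mid-fitness type (on-path payoff 58.7 − 6.5×4.8 = 27.5) won't mimic when 27.5 ≥ 79.9 − 6.5·d*, i.e. d* ≥ 8.06.
Both must hold, so d* = max(7.29, 8.06) = 8.06. The mid-fitness type's constraint binds.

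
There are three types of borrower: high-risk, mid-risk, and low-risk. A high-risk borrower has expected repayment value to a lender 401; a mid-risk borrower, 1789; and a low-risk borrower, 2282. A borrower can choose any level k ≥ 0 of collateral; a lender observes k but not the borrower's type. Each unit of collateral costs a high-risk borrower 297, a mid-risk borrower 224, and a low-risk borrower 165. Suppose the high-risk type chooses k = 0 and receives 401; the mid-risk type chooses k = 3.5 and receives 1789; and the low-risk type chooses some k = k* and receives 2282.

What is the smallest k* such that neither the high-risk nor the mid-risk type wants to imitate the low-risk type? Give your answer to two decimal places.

6.33

Mid-risk type (on-path payoff 1789 − 224×3.5 = 1005) won't mimic when 1005 ≥ 2282 − 224·k*, i.e. k* ≥ 5.70.
High-risk type (on-path payoff 401) won't mimic when 401 ≥ 2282 − 297·k*, i.e. k* ≥ 6.33.
Both must hold, so k* = max(6.33, 5.70) = 6.33. The high-risk type's constraint binds.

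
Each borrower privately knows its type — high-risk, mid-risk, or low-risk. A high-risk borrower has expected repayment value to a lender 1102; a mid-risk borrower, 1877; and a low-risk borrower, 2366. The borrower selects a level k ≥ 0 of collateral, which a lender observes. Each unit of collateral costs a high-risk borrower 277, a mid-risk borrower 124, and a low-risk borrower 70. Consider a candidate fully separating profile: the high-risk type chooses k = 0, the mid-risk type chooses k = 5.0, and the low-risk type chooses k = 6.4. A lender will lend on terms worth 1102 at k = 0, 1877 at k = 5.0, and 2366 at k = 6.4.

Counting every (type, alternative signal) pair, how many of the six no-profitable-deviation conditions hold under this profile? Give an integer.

High-risk (own payoff 1102): to k=5.0 gives 1877 − 277×5.0 = 492 → no gain ✓; to k=6.4 gives 2366 − 277×6.4 = 593.2 → no gain ✓.
Low-risk (own payoff 2366 − 70×6.4 = 1918): to k=0 gives 1102 → no gain ✓; to k=5.0 gives 1877 − 70×5.0 = 1527 → no gain ✓.
Mid-risk (own payoff 1877 − 124×5.0 = 1257): to k=0 gives 1102 → no gain ✓; to k=6.4 gives 2366 − 124×6.4 = 1572.4 → profitable ✗.
5 of the 6 constraints hold; not an equilibrium.

5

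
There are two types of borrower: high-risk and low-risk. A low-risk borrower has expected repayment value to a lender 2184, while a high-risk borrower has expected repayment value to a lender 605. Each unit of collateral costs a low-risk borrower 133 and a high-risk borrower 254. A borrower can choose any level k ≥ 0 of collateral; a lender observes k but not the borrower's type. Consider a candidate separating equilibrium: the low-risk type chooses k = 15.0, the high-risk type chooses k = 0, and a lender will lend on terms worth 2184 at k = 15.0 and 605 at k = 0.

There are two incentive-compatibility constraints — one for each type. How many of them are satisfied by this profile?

High-risk type: stay at 0 → 605; mimic → 2184 − 254 × 15.0 = -1626. IC holds (605 ≥ -1626).
Low-risk type: signal → 2184 − 133 × 15.0 = 189; deviate to 0 → 605. IC fails (189 < 605).
1 of 2 constraints hold, so this profile is not an equilibrium.

1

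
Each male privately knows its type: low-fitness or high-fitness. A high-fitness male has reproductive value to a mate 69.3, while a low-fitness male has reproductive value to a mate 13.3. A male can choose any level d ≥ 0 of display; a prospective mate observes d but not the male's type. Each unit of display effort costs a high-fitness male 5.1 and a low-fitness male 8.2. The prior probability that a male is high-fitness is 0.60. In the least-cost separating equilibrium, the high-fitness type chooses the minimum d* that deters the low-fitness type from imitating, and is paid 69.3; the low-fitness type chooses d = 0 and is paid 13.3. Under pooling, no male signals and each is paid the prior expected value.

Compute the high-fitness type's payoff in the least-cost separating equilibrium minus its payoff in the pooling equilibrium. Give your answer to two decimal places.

Least-cost separating signal: d* solves 13.3 = 69.3 − 8.2·d*, so d* = (69.3 − 13.3)/8.2 ≈ 6.8293.
High-fitness type's separating payoff: 69.3 − 5.1 × d* = 69.3 − 5.1 × (69.3 − 13.3)/8.2 = 69.3 − 285.6/8.2 ≈ 34.4707.
Pooling payoff: 0.60 × 69.3 + 0.40 × 13.3 = 46.9.
Difference: 34.4707 − 46.9 = -12.4293, i.e. -12.43 to two decimal places.
The high-fitness type would prefer the pooling outcome.

-12.43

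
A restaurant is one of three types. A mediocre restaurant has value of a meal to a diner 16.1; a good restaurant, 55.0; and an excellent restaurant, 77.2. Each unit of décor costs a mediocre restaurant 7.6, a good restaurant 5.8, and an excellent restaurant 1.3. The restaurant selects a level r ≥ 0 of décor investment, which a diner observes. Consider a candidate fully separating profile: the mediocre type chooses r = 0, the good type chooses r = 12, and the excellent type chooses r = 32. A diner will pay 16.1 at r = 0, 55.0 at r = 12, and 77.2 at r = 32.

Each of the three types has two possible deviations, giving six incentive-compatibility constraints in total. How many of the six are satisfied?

Mediocre (own payoff 16.1): to r=12 gives 55.0 − 7.6×12 = -36.2 → no gain ✓; to r=32 gives 77.2 − 7.6×32 = -166 → no gain ✓.
Excellent (own payoff 77.2 − 1.3×32 = 35.6): to r=0 gives 16.1 → no gain ✓; to r=12 gives 55.0 − 1.3×12 = 39.4 → profitable ✗.
Good (own payoff 55.0 − 5.8×12 = -14.6): to r=0 gives 16.1 → profitable ✗; to r=32 gives 77.2 − 5.8×32 = -108.4 → no gain ✓.
4 of the 6 constraints hold; not an equilibrium.

4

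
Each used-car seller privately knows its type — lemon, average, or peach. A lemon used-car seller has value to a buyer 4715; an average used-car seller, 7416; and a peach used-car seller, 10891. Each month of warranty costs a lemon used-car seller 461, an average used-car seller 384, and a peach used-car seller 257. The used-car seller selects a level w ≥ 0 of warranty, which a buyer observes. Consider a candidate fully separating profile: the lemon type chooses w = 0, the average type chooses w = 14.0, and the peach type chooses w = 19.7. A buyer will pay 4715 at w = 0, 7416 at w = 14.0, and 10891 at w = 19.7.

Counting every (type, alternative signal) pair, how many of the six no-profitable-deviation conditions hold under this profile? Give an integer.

Peach (own payoff 10891 − 257×19.7 = 5828.1): to w=0 gives 4715 → no gain ✓; to w=14.0 gives 7416 − 257×14.0 = 3818 → no gain ✓.
Average (own payoff 7416 − 384×14.0 = 2040): to w=0 gives 4715 → profitable ✗; to w=19.7 gives 10891 − 384×19.7 = 3326.2 → profitable ✗.
Lemon (own payoff 4715): to w=14.0 gives 7416 − 461×14.0 = 962 → no gain ✓; to w=19.7 gives 10891 − 461×19.7 = 1809.3 → no gain ✓.
4 of the 6 constraints hold; not an equilibrium.

4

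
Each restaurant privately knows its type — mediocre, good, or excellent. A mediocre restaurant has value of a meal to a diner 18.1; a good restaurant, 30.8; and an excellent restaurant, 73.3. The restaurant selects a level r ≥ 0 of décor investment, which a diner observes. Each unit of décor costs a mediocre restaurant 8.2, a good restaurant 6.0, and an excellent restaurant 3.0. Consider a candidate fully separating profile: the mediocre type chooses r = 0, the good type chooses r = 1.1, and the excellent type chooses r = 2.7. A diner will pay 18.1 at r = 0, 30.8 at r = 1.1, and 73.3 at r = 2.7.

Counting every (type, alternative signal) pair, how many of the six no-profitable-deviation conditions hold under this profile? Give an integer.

Excellent (own payoff 73.3 − 3.0×2.7 = 65.2): to r=0 gives 18.1 → no gain ✓; to r=1.1 gives 30.8 − 3.0×1.1 = 27.5 → no gain ✓.
Mediocre (own payoff 18.1): to r=1.1 gives 30.8 − 8.2×1.1 = 21.78 → profitable ✗; to r=2.7 gives 73.3 − 8.2×2.7 = 51.16 → profitable ✗.
Good (own payoff 30.8 − 6.0×1.1 = 24.2): to r=0 gives 18.1 → no gain ✓; to r=2.7 gives 73.3 − 6.0×2.7 = 57.1 → profitable ✗.
3 of the 6 constraints hold; not an equilibrium.

3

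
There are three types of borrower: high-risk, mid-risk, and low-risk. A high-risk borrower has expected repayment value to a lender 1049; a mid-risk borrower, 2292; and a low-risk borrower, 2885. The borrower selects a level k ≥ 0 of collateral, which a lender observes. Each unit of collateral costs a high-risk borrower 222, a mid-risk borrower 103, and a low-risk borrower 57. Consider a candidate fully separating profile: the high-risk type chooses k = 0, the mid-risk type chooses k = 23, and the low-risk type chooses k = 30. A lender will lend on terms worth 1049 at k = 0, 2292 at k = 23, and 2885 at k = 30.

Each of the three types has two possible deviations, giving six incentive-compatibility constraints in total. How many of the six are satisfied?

High-risk (own payoff 1049): to k=23 gives 2292 − 222×23 = -2814 → no gain ✓; to k=30 gives 2885 − 222×30 = -3775 → no gain ✓.
Low-risk (own payoff 2885 − 57×30 = 1175): to k=0 gives 1049 → no gain ✓; to k=23 gives 2292 − 57×23 = 981 → no gain ✓.
Mid-risk (own payoff 2292 − 103×23 = -77): to k=0 gives 1049 → profitable ✗; to k=30 gives 2885 − 103×30 = -205 → no gain ✓.
5 of the 6 constraints hold; not an equilibrium.

5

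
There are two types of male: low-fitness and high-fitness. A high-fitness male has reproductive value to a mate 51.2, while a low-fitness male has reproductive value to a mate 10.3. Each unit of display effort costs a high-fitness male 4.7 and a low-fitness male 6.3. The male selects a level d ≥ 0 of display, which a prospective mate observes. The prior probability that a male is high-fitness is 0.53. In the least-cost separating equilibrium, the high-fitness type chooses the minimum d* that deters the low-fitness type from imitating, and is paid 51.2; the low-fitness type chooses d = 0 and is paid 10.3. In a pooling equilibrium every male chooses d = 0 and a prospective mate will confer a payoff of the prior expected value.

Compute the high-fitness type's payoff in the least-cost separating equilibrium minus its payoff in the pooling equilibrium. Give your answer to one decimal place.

Least-cost separating signal: d* solves 10.3 = 51.2 − 6.3·d*, so d* = (51.2 − 10.3)/6.3 ≈ 6.4921.
High-fitness type's separating payoff: 51.2 − 4.7 × d* = 51.2 − 4.7 × (51.2 − 10.3)/6.3 = 51.2 − 192.23/6.3 ≈ 20.687.
Pooling payoff: 0.53 × 51.2 + 0.47 × 10.3 = 31.977.
Difference: 20.687 − 31.977 = -11.29, i.e. -11.3 to one decimal place.
The high-fitness type would prefer the pooling outcome.

-11.3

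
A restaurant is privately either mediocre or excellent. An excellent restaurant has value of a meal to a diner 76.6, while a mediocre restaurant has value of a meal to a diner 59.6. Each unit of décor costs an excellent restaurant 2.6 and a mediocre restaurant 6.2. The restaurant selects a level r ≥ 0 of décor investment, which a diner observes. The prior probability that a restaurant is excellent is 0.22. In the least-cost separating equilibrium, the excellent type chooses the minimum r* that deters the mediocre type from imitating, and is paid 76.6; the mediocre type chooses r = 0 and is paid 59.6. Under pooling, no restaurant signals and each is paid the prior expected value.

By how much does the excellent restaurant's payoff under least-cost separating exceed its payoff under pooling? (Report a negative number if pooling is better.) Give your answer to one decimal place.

Least-cost separating signal: r* solves 59.6 = 76.6 − 6.2·r*, so r* = (76.6 − 59.6)/6.2 ≈ 2.7419.
Excellent type's separating payoff: 76.6 − 2.6 × r* = 76.6 − 2.6 × (76.6 − 59.6)/6.2 = 76.6 − 44.2/6.2 ≈ 69.471.
Pooling payoff: 0.22 × 76.6 + 0.78 × 59.6 = 63.34.
Difference: 69.471 − 63.34 = 6.131, i.e. 6.1 to one decimal place.
The excellent type prefers to separate.

6.1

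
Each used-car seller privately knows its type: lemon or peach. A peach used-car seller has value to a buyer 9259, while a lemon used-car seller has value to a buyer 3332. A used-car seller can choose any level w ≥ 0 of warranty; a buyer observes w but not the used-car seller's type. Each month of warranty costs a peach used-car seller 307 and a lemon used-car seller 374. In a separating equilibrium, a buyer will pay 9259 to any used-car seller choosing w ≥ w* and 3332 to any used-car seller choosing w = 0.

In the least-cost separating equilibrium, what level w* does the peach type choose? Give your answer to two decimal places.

A lemon used-car seller choosing w = 0 receives 3332.
Imitating at w* instead would pay 9259 at cost 374·w*, netting 9259 − 374·w*.
Indifference: 3332 = 9259 − 374·w*, so w* = (9259 − 3332) / 374 ≈ 15.85.
At w* the lemon type's incentive constraint just binds; the peach type strictly prefers w* since its per-unit cost is lower.

15.85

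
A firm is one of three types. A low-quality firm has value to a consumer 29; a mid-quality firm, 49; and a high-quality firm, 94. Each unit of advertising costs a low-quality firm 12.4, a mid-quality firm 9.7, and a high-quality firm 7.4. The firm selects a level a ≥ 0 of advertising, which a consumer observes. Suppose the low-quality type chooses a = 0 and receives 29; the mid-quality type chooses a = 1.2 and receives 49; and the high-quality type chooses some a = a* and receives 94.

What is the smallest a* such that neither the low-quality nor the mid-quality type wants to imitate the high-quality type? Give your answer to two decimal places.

5.84

Mid-quality type (on-path payoff 49 − 9.7×1.2 = 37.36) won't mimic when 37.36 ≥ 94 − 9.7·a*, i.e. a* ≥ 5.84.
Low-quality type (on-path payoff 29) won't mimic when 29 ≥ 94 − 12.4·a*, i.e. a* ≥ 5.24.
Both must hold, so a* = max(5.24, 5.84) = 5.84. The mid-quality type's constraint binds.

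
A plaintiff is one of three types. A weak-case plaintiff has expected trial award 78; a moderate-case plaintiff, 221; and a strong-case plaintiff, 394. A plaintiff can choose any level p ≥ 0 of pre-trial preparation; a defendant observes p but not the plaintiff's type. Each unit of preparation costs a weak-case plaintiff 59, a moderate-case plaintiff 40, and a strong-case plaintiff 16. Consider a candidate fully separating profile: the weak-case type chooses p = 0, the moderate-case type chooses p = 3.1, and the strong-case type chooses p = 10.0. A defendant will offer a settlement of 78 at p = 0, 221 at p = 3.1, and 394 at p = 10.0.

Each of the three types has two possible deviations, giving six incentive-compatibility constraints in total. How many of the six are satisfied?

6

Weak-case (own payoff 78): to p=3.1 gives 221 − 59×3.1 = 38.1 → no gain ✓; to p=10.0 gives 394 − 59×10.0 = -196 → no gain ✓.
Strong-case (own payoff 394 − 16×10.0 = 234): to p=0 gives 78 → no gain ✓; to p=3.1 gives 221 − 16×3.1 = 171.4 → no gain ✓.
Moderate-case (own payoff 221 − 40×3.1 = 97): to p=0 gives 78 → no gain ✓; to p=10.0 gives 394 − 40×10.0 = -6 → no gain ✓.
6 of the 6 constraints hold; this profile is a separating equilibrium.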